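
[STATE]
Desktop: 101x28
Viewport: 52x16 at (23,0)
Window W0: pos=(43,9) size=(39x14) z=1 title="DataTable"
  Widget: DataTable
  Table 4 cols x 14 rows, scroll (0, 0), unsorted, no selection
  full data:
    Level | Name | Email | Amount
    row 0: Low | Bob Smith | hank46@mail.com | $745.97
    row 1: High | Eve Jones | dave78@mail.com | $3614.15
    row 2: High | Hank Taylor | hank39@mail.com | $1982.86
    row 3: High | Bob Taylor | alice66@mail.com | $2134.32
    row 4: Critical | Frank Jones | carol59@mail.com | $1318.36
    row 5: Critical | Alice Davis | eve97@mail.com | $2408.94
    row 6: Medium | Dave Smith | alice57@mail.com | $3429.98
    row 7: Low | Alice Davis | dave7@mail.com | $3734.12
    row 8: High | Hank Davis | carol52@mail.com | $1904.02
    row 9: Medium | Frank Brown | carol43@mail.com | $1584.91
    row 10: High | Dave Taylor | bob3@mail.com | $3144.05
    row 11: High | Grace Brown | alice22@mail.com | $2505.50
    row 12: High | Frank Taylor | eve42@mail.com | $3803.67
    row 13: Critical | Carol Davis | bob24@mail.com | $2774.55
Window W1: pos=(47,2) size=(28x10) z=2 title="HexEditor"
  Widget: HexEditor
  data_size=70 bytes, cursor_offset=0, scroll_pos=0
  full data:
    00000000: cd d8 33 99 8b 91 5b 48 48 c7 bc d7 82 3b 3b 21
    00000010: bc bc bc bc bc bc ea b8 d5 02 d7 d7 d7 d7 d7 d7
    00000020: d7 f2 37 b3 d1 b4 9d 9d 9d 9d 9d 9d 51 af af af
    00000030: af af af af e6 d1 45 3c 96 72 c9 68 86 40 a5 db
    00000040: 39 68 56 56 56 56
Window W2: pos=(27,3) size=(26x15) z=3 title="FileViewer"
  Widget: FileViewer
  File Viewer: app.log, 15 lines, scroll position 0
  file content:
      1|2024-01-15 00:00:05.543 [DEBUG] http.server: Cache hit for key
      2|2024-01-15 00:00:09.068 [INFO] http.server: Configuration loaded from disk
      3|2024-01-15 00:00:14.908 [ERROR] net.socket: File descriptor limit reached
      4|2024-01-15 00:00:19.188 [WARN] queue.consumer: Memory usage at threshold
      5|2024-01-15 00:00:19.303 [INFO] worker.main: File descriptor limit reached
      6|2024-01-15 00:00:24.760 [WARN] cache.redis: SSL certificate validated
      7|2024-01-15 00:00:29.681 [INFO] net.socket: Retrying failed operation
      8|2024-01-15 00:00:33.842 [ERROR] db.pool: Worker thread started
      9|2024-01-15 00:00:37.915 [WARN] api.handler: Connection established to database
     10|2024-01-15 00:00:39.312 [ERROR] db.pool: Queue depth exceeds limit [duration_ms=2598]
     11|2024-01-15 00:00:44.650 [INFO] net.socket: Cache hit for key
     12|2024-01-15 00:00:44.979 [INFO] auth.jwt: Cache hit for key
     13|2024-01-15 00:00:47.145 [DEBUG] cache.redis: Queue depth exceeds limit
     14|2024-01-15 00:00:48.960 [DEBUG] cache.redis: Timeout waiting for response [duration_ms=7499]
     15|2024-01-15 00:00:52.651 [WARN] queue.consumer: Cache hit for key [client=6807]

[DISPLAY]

                                                    
                                                    
                        ┏━━━━━━━━━━━━━━━━━━━━━━━━━━┓
    ┏━━━━━━━━━━━━━━━━━━━━━━━━┓ditor                ┃
    ┃ FileViewer             ┃─────────────────────┨
    ┠────────────────────────┨000  CD d8 33 99 8b 9┃
    ┃2024-01-15 00:00:05.543▲┃010  bc bc bc bc bc b┃
    ┃2024-01-15 00:00:09.068█┃020  d7 f2 37 b3 d1 b┃
    ┃2024-01-15 00:00:14.908░┃030  af af af af e6 d┃
    ┃2024-01-15 00:00:19.188░┃040  39 68 56 56 56 5┃
    ┃2024-01-15 00:00:19.303░┃                     ┃
    ┃2024-01-15 00:00:24.760░┃━━━━━━━━━━━━━━━━━━━━━┛
    ┃2024-01-15 00:00:29.681░┃Name        │Email    
    ┃2024-01-15 00:00:33.842░┃────────────┼─────────
    ┃2024-01-15 00:00:37.915░┃Bob Smith   │hank46@ma
    ┃2024-01-15 00:00:39.312░┃Eve Jones   │dave78@ma


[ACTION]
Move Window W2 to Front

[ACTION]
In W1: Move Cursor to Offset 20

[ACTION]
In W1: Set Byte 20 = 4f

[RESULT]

                                                    
                                                    
                        ┏━━━━━━━━━━━━━━━━━━━━━━━━━━┓
    ┏━━━━━━━━━━━━━━━━━━━━━━━━┓ditor                ┃
    ┃ FileViewer             ┃─────────────────────┨
    ┠────────────────────────┨000  cd d8 33 99 8b 9┃
    ┃2024-01-15 00:00:05.543▲┃010  bc bc bc bc 4F b┃
    ┃2024-01-15 00:00:09.068█┃020  d7 f2 37 b3 d1 b┃
    ┃2024-01-15 00:00:14.908░┃030  af af af af e6 d┃
    ┃2024-01-15 00:00:19.188░┃040  39 68 56 56 56 5┃
    ┃2024-01-15 00:00:19.303░┃                     ┃
    ┃2024-01-15 00:00:24.760░┃━━━━━━━━━━━━━━━━━━━━━┛
    ┃2024-01-15 00:00:29.681░┃Name        │Email    
    ┃2024-01-15 00:00:33.842░┃────────────┼─────────
    ┃2024-01-15 00:00:37.915░┃Bob Smith   │hank46@ma
    ┃2024-01-15 00:00:39.312░┃Eve Jones   │dave78@ma


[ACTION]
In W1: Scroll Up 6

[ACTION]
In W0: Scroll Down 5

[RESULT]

                                                    
                                                    
                        ┏━━━━━━━━━━━━━━━━━━━━━━━━━━┓
    ┏━━━━━━━━━━━━━━━━━━━━━━━━┓ditor                ┃
    ┃ FileViewer             ┃─────────────────────┨
    ┠────────────────────────┨000  cd d8 33 99 8b 9┃
    ┃2024-01-15 00:00:05.543▲┃010  bc bc bc bc 4F b┃
    ┃2024-01-15 00:00:09.068█┃020  d7 f2 37 b3 d1 b┃
    ┃2024-01-15 00:00:14.908░┃030  af af af af e6 d┃
    ┃2024-01-15 00:00:19.188░┃040  39 68 56 56 56 5┃
    ┃2024-01-15 00:00:19.303░┃                     ┃
    ┃2024-01-15 00:00:24.760░┃━━━━━━━━━━━━━━━━━━━━━┛
    ┃2024-01-15 00:00:29.681░┃Name        │Email    
    ┃2024-01-15 00:00:33.842░┃────────────┼─────────
    ┃2024-01-15 00:00:37.915░┃Alice Davis │eve97@mai
    ┃2024-01-15 00:00:39.312░┃Dave Smith  │alice57@m


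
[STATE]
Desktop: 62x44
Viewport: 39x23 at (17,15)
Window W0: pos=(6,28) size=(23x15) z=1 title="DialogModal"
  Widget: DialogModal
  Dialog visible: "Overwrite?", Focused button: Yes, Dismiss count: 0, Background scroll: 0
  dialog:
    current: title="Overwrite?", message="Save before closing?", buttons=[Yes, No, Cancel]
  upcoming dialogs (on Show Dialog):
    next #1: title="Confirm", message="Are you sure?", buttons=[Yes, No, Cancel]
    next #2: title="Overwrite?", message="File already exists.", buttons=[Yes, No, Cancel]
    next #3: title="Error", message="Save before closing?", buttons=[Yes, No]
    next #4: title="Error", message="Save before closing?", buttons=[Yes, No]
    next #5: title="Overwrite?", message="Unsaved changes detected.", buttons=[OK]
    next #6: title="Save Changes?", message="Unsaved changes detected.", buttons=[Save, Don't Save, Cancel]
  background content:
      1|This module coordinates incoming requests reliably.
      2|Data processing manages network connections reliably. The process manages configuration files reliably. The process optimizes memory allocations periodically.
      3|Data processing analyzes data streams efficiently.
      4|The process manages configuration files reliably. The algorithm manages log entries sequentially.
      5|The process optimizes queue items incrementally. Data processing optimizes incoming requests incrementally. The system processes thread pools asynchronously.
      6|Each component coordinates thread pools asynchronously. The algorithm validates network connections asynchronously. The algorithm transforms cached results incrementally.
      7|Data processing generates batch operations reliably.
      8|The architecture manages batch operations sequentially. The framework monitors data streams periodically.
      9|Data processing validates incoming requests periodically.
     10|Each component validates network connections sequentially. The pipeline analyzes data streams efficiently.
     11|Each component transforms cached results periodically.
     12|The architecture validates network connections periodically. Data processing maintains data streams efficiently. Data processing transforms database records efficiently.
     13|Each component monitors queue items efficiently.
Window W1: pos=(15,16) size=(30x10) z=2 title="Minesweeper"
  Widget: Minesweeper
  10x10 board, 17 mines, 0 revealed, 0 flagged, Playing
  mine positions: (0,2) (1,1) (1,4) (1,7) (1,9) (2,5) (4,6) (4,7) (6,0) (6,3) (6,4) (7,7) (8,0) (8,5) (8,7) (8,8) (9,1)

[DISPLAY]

                                       
━━━━━━━━━━━━━━━━━━━━━━━━━━━┓           
Minesweeper                ┃           
───────────────────────────┨           
■■■■■■■■■                  ┃           
■■■■■■■■■                  ┃           
■■■■■■■■■                  ┃           
■■■■■■■■■                  ┃           
■■■■■■■■■                  ┃           
■■■■■■■■■                  ┃           
━━━━━━━━━━━━━━━━━━━━━━━━━━━┛           
                                       
                                       
━━━━━━━━━━━┓                           
al         ┃                           
───────────┨                           
e coordinat┃                           
ssing manag┃                           
ssing analy┃                           
────────┐ c┃                           
write?  │es┃                           
fore clo│di┃                           
No   Can│er┃                           


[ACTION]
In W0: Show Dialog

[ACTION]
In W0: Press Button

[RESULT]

                                       
━━━━━━━━━━━━━━━━━━━━━━━━━━━┓           
Minesweeper                ┃           
───────────────────────────┨           
■■■■■■■■■                  ┃           
■■■■■■■■■                  ┃           
■■■■■■■■■                  ┃           
■■■■■■■■■                  ┃           
■■■■■■■■■                  ┃           
■■■■■■■■■                  ┃           
━━━━━━━━━━━━━━━━━━━━━━━━━━━┛           
                                       
                                       
━━━━━━━━━━━┓                           
al         ┃                           
───────────┨                           
e coordinat┃                           
ssing manag┃                           
ssing analy┃                           
s manages c┃                           
s optimizes┃                           
nent coordi┃                           
ssing gener┃                           


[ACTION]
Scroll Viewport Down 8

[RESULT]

■■■■■■■■■                  ┃           
■■■■■■■■■                  ┃           
■■■■■■■■■                  ┃           
■■■■■■■■■                  ┃           
━━━━━━━━━━━━━━━━━━━━━━━━━━━┛           
                                       
                                       
━━━━━━━━━━━┓                           
al         ┃                           
───────────┨                           
e coordinat┃                           
ssing manag┃                           
ssing analy┃                           
s manages c┃                           
s optimizes┃                           
nent coordi┃                           
ssing gener┃                           
ecture mana┃                           
ssing valid┃                           
nent valida┃                           
nent transf┃                           
━━━━━━━━━━━┛                           
                                       


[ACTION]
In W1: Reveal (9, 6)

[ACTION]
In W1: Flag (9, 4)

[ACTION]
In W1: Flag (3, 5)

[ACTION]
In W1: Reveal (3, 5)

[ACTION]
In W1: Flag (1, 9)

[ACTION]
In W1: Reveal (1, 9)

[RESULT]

■■■■■■■■■                  ┃           
■■■■⚑■■■■                  ┃           
■■■■■■■■■                  ┃           
■■■■■■■■■                  ┃           
━━━━━━━━━━━━━━━━━━━━━━━━━━━┛           
                                       
                                       
━━━━━━━━━━━┓                           
al         ┃                           
───────────┨                           
e coordinat┃                           
ssing manag┃                           
ssing analy┃                           
s manages c┃                           
s optimizes┃                           
nent coordi┃                           
ssing gener┃                           
ecture mana┃                           
ssing valid┃                           
nent valida┃                           
nent transf┃                           
━━━━━━━━━━━┛                           
                                       


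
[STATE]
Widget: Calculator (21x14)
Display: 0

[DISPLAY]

                    0
┌───┬───┬───┬───┐    
│ 7 │ 8 │ 9 │ ÷ │    
├───┼───┼───┼───┤    
│ 4 │ 5 │ 6 │ × │    
├───┼───┼───┼───┤    
│ 1 │ 2 │ 3 │ - │    
├───┼───┼───┼───┤    
│ 0 │ . │ = │ + │    
├───┼───┼───┼───┤    
│ C │ MC│ MR│ M+│    
└───┴───┴───┴───┘    
                     
                     


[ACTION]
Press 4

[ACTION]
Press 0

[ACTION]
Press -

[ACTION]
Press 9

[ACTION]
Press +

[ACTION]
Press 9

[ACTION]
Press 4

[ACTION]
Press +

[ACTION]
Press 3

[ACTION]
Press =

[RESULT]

                  128
┌───┬───┬───┬───┐    
│ 7 │ 8 │ 9 │ ÷ │    
├───┼───┼───┼───┤    
│ 4 │ 5 │ 6 │ × │    
├───┼───┼───┼───┤    
│ 1 │ 2 │ 3 │ - │    
├───┼───┼───┼───┤    
│ 0 │ . │ = │ + │    
├───┼───┼───┼───┤    
│ C │ MC│ MR│ M+│    
└───┴───┴───┴───┘    
                     
                     


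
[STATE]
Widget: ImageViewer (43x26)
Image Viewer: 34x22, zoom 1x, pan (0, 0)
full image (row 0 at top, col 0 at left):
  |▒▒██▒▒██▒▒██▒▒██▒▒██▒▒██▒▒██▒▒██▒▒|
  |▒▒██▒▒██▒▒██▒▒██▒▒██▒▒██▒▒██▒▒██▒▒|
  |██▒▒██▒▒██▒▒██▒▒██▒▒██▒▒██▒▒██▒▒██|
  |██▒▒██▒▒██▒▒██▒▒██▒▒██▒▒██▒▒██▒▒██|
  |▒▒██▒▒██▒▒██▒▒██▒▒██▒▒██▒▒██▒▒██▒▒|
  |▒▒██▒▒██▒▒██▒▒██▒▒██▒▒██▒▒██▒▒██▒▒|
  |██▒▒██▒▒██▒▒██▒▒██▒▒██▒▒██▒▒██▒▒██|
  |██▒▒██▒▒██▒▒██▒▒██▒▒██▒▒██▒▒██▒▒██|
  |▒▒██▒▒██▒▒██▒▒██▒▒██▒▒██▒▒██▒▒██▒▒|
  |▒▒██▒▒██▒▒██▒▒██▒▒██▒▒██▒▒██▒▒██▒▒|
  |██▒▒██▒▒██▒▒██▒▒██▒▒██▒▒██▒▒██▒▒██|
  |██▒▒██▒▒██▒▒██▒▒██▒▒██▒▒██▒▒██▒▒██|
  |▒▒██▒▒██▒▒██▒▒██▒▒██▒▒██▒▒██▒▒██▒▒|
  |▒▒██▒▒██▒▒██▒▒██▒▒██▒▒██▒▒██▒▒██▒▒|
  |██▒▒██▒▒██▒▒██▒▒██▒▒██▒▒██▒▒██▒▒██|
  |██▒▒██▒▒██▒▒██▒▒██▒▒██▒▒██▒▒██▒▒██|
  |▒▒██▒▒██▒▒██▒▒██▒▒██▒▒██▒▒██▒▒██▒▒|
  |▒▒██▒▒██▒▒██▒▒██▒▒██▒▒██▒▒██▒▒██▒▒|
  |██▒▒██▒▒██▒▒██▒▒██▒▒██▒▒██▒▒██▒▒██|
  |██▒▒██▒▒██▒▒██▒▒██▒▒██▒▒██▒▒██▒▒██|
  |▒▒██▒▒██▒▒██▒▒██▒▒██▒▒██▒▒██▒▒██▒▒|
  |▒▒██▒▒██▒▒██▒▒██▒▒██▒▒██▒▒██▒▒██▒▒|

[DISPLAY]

▒▒██▒▒██▒▒██▒▒██▒▒██▒▒██▒▒██▒▒██▒▒         
▒▒██▒▒██▒▒██▒▒██▒▒██▒▒██▒▒██▒▒██▒▒         
██▒▒██▒▒██▒▒██▒▒██▒▒██▒▒██▒▒██▒▒██         
██▒▒██▒▒██▒▒██▒▒██▒▒██▒▒██▒▒██▒▒██         
▒▒██▒▒██▒▒██▒▒██▒▒██▒▒██▒▒██▒▒██▒▒         
▒▒██▒▒██▒▒██▒▒██▒▒██▒▒██▒▒██▒▒██▒▒         
██▒▒██▒▒██▒▒██▒▒██▒▒██▒▒██▒▒██▒▒██         
██▒▒██▒▒██▒▒██▒▒██▒▒██▒▒██▒▒██▒▒██         
▒▒██▒▒██▒▒██▒▒██▒▒██▒▒██▒▒██▒▒██▒▒         
▒▒██▒▒██▒▒██▒▒██▒▒██▒▒██▒▒██▒▒██▒▒         
██▒▒██▒▒██▒▒██▒▒██▒▒██▒▒██▒▒██▒▒██         
██▒▒██▒▒██▒▒██▒▒██▒▒██▒▒██▒▒██▒▒██         
▒▒██▒▒██▒▒██▒▒██▒▒██▒▒██▒▒██▒▒██▒▒         
▒▒██▒▒██▒▒██▒▒██▒▒██▒▒██▒▒██▒▒██▒▒         
██▒▒██▒▒██▒▒██▒▒██▒▒██▒▒██▒▒██▒▒██         
██▒▒██▒▒██▒▒██▒▒██▒▒██▒▒██▒▒██▒▒██         
▒▒██▒▒██▒▒██▒▒██▒▒██▒▒██▒▒██▒▒██▒▒         
▒▒██▒▒██▒▒██▒▒██▒▒██▒▒██▒▒██▒▒██▒▒         
██▒▒██▒▒██▒▒██▒▒██▒▒██▒▒██▒▒██▒▒██         
██▒▒██▒▒██▒▒██▒▒██▒▒██▒▒██▒▒██▒▒██         
▒▒██▒▒██▒▒██▒▒██▒▒██▒▒██▒▒██▒▒██▒▒         
▒▒██▒▒██▒▒██▒▒██▒▒██▒▒██▒▒██▒▒██▒▒         
                                           
                                           
                                           
                                           


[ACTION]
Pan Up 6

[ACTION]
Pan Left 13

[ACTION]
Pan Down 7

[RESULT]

██▒▒██▒▒██▒▒██▒▒██▒▒██▒▒██▒▒██▒▒██         
▒▒██▒▒██▒▒██▒▒██▒▒██▒▒██▒▒██▒▒██▒▒         
▒▒██▒▒██▒▒██▒▒██▒▒██▒▒██▒▒██▒▒██▒▒         
██▒▒██▒▒██▒▒██▒▒██▒▒██▒▒██▒▒██▒▒██         
██▒▒██▒▒██▒▒██▒▒██▒▒██▒▒██▒▒██▒▒██         
▒▒██▒▒██▒▒██▒▒██▒▒██▒▒██▒▒██▒▒██▒▒         
▒▒██▒▒██▒▒██▒▒██▒▒██▒▒██▒▒██▒▒██▒▒         
██▒▒██▒▒██▒▒██▒▒██▒▒██▒▒██▒▒██▒▒██         
██▒▒██▒▒██▒▒██▒▒██▒▒██▒▒██▒▒██▒▒██         
▒▒██▒▒██▒▒██▒▒██▒▒██▒▒██▒▒██▒▒██▒▒         
▒▒██▒▒██▒▒██▒▒██▒▒██▒▒██▒▒██▒▒██▒▒         
██▒▒██▒▒██▒▒██▒▒██▒▒██▒▒██▒▒██▒▒██         
██▒▒██▒▒██▒▒██▒▒██▒▒██▒▒██▒▒██▒▒██         
▒▒██▒▒██▒▒██▒▒██▒▒██▒▒██▒▒██▒▒██▒▒         
▒▒██▒▒██▒▒██▒▒██▒▒██▒▒██▒▒██▒▒██▒▒         
                                           
                                           
                                           
                                           
                                           
                                           
                                           
                                           
                                           
                                           
                                           


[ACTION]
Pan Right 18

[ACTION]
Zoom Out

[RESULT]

▒▒██▒▒██▒▒██▒▒██                           
██▒▒██▒▒██▒▒██▒▒                           
██▒▒██▒▒██▒▒██▒▒                           
▒▒██▒▒██▒▒██▒▒██                           
▒▒██▒▒██▒▒██▒▒██                           
██▒▒██▒▒██▒▒██▒▒                           
██▒▒██▒▒██▒▒██▒▒                           
▒▒██▒▒██▒▒██▒▒██                           
▒▒██▒▒██▒▒██▒▒██                           
██▒▒██▒▒██▒▒██▒▒                           
██▒▒██▒▒██▒▒██▒▒                           
▒▒██▒▒██▒▒██▒▒██                           
▒▒██▒▒██▒▒██▒▒██                           
██▒▒██▒▒██▒▒██▒▒                           
██▒▒██▒▒██▒▒██▒▒                           
                                           
                                           
                                           
                                           
                                           
                                           
                                           
                                           
                                           
                                           
                                           


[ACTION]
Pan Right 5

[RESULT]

▒██▒▒██▒▒██                                
█▒▒██▒▒██▒▒                                
█▒▒██▒▒██▒▒                                
▒██▒▒██▒▒██                                
▒██▒▒██▒▒██                                
█▒▒██▒▒██▒▒                                
█▒▒██▒▒██▒▒                                
▒██▒▒██▒▒██                                
▒██▒▒██▒▒██                                
█▒▒██▒▒██▒▒                                
█▒▒██▒▒██▒▒                                
▒██▒▒██▒▒██                                
▒██▒▒██▒▒██                                
█▒▒██▒▒██▒▒                                
█▒▒██▒▒██▒▒                                
                                           
                                           
                                           
                                           
                                           
                                           
                                           
                                           
                                           
                                           
                                           


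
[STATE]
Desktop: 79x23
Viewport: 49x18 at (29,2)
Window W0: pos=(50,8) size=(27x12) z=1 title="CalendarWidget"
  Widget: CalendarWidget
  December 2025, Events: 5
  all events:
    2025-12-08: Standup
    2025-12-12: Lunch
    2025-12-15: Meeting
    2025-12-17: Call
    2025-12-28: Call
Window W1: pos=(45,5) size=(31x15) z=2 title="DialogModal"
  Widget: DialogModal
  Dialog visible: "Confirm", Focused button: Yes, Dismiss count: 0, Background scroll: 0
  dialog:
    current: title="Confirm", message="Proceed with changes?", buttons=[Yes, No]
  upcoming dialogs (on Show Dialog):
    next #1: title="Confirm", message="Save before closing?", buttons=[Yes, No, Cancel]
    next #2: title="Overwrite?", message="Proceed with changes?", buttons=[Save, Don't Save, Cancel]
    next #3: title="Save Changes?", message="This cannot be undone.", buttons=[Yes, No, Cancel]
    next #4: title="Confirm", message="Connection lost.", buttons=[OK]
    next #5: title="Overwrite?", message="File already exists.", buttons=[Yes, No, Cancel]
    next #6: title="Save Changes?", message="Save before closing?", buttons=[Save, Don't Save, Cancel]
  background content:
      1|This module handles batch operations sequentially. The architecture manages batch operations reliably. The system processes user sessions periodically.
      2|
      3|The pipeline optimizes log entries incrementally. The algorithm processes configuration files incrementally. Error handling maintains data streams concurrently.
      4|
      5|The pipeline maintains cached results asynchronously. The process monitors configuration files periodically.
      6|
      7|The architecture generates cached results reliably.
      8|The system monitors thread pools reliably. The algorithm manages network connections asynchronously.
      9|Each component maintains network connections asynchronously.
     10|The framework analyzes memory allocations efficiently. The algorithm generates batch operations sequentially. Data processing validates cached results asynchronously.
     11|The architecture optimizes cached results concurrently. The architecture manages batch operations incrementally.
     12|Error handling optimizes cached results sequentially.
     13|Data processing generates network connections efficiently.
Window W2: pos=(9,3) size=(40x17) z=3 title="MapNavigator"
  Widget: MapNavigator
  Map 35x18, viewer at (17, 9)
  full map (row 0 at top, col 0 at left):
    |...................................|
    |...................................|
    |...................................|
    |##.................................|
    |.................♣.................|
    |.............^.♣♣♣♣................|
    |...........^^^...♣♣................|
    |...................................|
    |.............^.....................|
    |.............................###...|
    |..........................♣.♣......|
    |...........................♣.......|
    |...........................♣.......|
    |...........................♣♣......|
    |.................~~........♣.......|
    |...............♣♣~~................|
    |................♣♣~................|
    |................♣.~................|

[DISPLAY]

                                                 
━━━━━━━━━━━━━━━━━━━┓                             
                   ┃                             
───────────────────┨━━━━━━━━━━━━━━━━━━━━━━━━━━┓  
.................. ┃alogModal                 ┃  
♣................. ┃──────────────────────────┨  
♣♣................ ┃s module handles batch ope┃┓ 
♣♣................ ┃                          ┃┃ 
.................. ┃ pipeline optimizes log en┃┨ 
.................. ┃───────────────────────┐  ┃┃ 
@...........###... ┃        Confirm        │ed┃┃ 
.........♣.♣...... ┃ Proceed with changes? │  ┃┃ 
..........♣....... ┃       [Yes]  No       │ca┃┃ 
..........♣....... ┃───────────────────────┘po┃┃ 
..........♣♣...... ┃h component maintains netw┃┃ 
~~........♣....... ┃ framework analyzes memory┃┃ 
~~................ ┃ architecture optimizes ca┃┃ 
━━━━━━━━━━━━━━━━━━━┛━━━━━━━━━━━━━━━━━━━━━━━━━━┛┛ 


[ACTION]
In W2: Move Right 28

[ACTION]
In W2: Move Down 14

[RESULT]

                                                 
━━━━━━━━━━━━━━━━━━━┓                             
                   ┃                             
───────────────────┨━━━━━━━━━━━━━━━━━━━━━━━━━━┓  
.                  ┃alogModal                 ┃  
.                  ┃──────────────────────────┨  
.                  ┃s module handles batch ope┃┓ 
.                  ┃                          ┃┃ 
.                  ┃ pipeline optimizes log en┃┨ 
.                  ┃───────────────────────┐  ┃┃ 
@                  ┃        Confirm        │ed┃┃ 
                   ┃ Proceed with changes? │  ┃┃ 
                   ┃       [Yes]  No       │ca┃┃ 
                   ┃───────────────────────┘po┃┃ 
                   ┃h component maintains netw┃┃ 
                   ┃ framework analyzes memory┃┃ 
                   ┃ architecture optimizes ca┃┃ 
━━━━━━━━━━━━━━━━━━━┛━━━━━━━━━━━━━━━━━━━━━━━━━━┛┛ 


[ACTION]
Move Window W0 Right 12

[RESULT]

                                                 
━━━━━━━━━━━━━━━━━━━┓                             
                   ┃                             
───────────────────┨━━━━━━━━━━━━━━━━━━━━━━━━━━┓  
.                  ┃alogModal                 ┃  
.                  ┃──────────────────────────┨  
.                  ┃s module handles batch ope┃━━
.                  ┃                          ┃  
.                  ┃ pipeline optimizes log en┃──
.                  ┃───────────────────────┐  ┃  
@                  ┃        Confirm        │ed┃  
                   ┃ Proceed with changes? │  ┃  
                   ┃       [Yes]  No       │ca┃  
                   ┃───────────────────────┘po┃  
                   ┃h component maintains netw┃  
                   ┃ framework analyzes memory┃  
                   ┃ architecture optimizes ca┃  
━━━━━━━━━━━━━━━━━━━┛━━━━━━━━━━━━━━━━━━━━━━━━━━┛━━


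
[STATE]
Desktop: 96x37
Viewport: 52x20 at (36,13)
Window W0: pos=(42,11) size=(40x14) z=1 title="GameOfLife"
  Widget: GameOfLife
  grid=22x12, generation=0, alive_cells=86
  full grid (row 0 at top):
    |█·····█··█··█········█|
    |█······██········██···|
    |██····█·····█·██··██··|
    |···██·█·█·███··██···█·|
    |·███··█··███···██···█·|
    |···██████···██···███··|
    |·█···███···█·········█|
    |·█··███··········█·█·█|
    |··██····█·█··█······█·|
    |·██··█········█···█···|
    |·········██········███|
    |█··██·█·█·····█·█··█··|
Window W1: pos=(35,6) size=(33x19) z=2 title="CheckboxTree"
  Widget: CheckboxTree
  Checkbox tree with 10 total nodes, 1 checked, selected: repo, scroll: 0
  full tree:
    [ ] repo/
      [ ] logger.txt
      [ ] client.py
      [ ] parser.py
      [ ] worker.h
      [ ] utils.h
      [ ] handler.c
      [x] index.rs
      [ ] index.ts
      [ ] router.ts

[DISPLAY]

   [ ] worker.h                ┃─────────────┨      
   [ ] utils.h                 ┃             ┃      
   [ ] handler.c               ┃             ┃      
   [x] index.rs                ┃             ┃      
   [ ] index.ts                ┃             ┃      
   [ ] router.ts               ┃             ┃      
                               ┃             ┃      
                               ┃             ┃      
                               ┃             ┃      
                               ┃             ┃      
                               ┃             ┃      
━━━━━━━━━━━━━━━━━━━━━━━━━━━━━━━┛━━━━━━━━━━━━━┛      
                                                    
                                                    
                                                    
                                                    
                                                    
                                                    
                                                    
                                                    


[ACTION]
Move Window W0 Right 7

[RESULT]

   [ ] worker.h                ┃────────────────────
   [ ] utils.h                 ┃                    
   [ ] handler.c               ┃█···                
   [x] index.rs                ┃██··                
   [ ] index.ts                ┃··█·                
   [ ] router.ts               ┃··█·                
                               ┃██··                
                               ┃···█                
                               ┃·█·█                
                               ┃··█·                
                               ┃█···                
━━━━━━━━━━━━━━━━━━━━━━━━━━━━━━━┛━━━━━━━━━━━━━━━━━━━━
                                                    
                                                    
                                                    
                                                    
                                                    
                                                    
                                                    
                                                    


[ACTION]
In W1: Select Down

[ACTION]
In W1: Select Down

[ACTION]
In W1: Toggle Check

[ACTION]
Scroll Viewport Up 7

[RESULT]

━━━━━━━━━━━━━━━━━━━━━━━━━━━━━━━┓                    
 CheckboxTree                  ┃                    
───────────────────────────────┨                    
 [-] repo/                     ┃                    
   [ ] logger.txt              ┃                    
>  [x] client.py               ┃━━━━━━━━━━━━━━━━━━━━
   [ ] parser.py               ┃                    
   [ ] worker.h                ┃────────────────────
   [ ] utils.h                 ┃                    
   [ ] handler.c               ┃█···                
   [x] index.rs                ┃██··                
   [ ] index.ts                ┃··█·                
   [ ] router.ts               ┃··█·                
                               ┃██··                
                               ┃···█                
                               ┃·█·█                
                               ┃··█·                
                               ┃█···                
━━━━━━━━━━━━━━━━━━━━━━━━━━━━━━━┛━━━━━━━━━━━━━━━━━━━━
                                                    


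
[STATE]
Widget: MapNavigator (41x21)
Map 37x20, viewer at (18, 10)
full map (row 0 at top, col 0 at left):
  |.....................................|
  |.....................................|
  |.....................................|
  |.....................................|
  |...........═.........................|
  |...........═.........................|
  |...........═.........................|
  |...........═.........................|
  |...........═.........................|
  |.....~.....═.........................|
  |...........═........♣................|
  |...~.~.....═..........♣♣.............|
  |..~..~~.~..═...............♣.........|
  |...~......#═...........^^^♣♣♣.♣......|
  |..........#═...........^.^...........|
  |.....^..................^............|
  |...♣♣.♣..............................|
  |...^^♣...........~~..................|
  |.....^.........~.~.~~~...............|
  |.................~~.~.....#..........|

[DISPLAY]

  .....................................  
  .....................................  
  .....................................  
  .....................................  
  ...........═.........................  
  ...........═.........................  
  ...........═.........................  
  ...........═.........................  
  ...........═.........................  
  .....~.....═.........................  
  ...........═......@.♣................  
  ...~.~.....═..........♣♣.............  
  ..~..~~.~..═...............♣.........  
  ...~......#═...........^^^♣♣♣.♣......  
  ..........#═...........^.^...........  
  .....^..................^............  
  ...♣♣.♣..............................  
  ...^^♣...........~~..................  
  .....^.........~.~.~~~...............  
  .................~~.~.....#..........  
                                         


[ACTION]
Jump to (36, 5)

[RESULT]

                                         
                                         
                                         
                                         
                                         
.....................                    
.....................                    
.....................                    
.....................                    
.....................                    
....................@                    
.....................                    
.....................                    
.....................                    
.....................                    
....♣................                    
......♣♣.............                    
...........♣.........                    
.......^^^♣♣♣.♣......                    
.......^.^...........                    
........^............                    


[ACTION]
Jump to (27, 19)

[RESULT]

....═.........................           
....═........♣................           
....═..........♣♣.............           
.~..═...............♣.........           
...#═...........^^^♣♣♣.♣......           
...#═...........^.^...........           
.................^............           
..............................           
..........~~..................           
........~.~.~~~...............           
..........~~.~.....#@.........           
                                         
                                         
                                         
                                         
                                         
                                         
                                         
                                         
                                         
                                         


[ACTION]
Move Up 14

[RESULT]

                                         
                                         
                                         
                                         
                                         
..............................           
..............................           
..............................           
..............................           
....═.........................           
....═...............@.........           
....═.........................           
....═.........................           
....═.........................           
....═.........................           
....═........♣................           
....═..........♣♣.............           
.~..═...............♣.........           
...#═...........^^^♣♣♣.♣......           
...#═...........^.^...........           
.................^............           
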